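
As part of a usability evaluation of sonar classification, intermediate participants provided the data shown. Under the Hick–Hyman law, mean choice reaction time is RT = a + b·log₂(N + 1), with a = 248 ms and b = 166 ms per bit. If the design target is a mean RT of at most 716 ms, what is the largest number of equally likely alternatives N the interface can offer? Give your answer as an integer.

Set 248 + 166·log₂(N + 1) ≤ 716.
log₂(N + 1) ≤ (716 − 248) / 166 = 2.8193.
N + 1 ≤ 2^2.8193 = 7.0582.
N ≤ 6.0582, so the largest integer N is 6.

6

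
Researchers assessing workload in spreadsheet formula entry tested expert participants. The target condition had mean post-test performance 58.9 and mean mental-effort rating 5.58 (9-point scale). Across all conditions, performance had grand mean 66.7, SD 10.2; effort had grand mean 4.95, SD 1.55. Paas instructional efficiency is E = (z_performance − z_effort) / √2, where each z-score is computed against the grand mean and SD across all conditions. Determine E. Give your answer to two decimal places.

z_performance = (58.9 − 66.7) / 10.2 = -7.8000 / 10.2 = -0.7647.
z_effort = (5.58 − 4.95) / 1.55 = 0.6300 / 1.55 = 0.4065.
z_P − z_E = -0.7647 − 0.4065 = -1.1712.
E = -1.1712 / √2 = -1.1712 / 1.41421 = -0.8282 ≈ -0.83.

-0.83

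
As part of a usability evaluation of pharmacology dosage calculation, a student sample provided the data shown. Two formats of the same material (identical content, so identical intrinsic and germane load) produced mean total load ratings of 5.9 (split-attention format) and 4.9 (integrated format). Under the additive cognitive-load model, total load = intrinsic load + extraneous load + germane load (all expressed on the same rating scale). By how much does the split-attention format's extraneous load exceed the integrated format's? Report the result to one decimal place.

1.0

Intrinsic and germane load are equal across formats, so the difference in total load equals the difference in extraneous load.
Extraneous-load difference = 5.9 − 4.9 = 1.0.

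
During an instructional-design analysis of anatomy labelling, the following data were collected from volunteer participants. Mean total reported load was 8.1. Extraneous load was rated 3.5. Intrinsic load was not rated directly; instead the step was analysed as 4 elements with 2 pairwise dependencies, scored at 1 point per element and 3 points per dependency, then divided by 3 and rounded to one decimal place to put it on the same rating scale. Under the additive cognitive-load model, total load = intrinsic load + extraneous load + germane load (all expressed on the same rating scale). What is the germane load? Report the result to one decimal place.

1.3

Intrinsic (element-interactivity): (4 × 1 + 2 × 3) / 3 = 10 / 3 = 3.3333 → 3.3.
germane load = total − intrinsic − extraneous
             = 8.1 − 3.3 − 3.5 = 1.3.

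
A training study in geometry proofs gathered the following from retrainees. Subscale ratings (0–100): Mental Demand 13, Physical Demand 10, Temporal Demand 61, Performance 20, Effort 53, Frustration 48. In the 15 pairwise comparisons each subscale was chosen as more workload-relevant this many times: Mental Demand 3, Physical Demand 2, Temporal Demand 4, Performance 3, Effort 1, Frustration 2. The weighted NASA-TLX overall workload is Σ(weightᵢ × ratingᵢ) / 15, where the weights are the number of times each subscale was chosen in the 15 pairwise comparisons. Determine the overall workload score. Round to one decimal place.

34.1

The tallies are the weights (they sum to 15).
Weighted sum = 3·13 + 2·10 + 4·61 + 3·20 + 1·53 + 2·48
            = 39 + 20 + 244 + 60 + 53 + 96 = 512.
Overall workload = 512 / 15 = 34.1333 ≈ 34.1.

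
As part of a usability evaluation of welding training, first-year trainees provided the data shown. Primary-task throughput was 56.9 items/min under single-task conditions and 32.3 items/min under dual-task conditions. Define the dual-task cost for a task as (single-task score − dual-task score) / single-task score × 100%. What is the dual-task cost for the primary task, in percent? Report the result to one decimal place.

43.2

Cost = (56.9 − 32.3) / 56.9 × 100%
     = 24.6000 / 56.9 × 100% = 43.2337%.
≈ 43.2%.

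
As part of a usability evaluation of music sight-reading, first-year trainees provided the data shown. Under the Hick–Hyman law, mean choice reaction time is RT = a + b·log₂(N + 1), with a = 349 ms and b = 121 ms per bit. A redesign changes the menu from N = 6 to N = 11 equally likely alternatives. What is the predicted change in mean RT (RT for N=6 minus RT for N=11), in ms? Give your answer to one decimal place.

-94.1

RT(6) = 349 + 121·log₂(7) = 349 + 121·2.8074 = 688.6954 ms.
RT(11) = 349 + 121·log₂(12) = 349 + 121·3.5850 = 782.7850 ms.
Difference = 688.6954 − 782.7850 = -94.0896 ≈ -94.1 ms.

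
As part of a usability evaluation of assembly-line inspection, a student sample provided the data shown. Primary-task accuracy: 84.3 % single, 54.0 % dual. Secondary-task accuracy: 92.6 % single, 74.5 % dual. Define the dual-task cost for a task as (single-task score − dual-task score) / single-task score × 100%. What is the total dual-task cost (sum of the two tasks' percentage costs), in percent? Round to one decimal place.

Primary cost = (84.3 − 54.0) / 84.3 × 100% = 35.9431%.
Secondary cost = (92.6 − 74.5) / 92.6 × 100% = 19.5464%.
Total = 35.9431% + 19.5464% = 55.4895% ≈ 55.5%.

55.5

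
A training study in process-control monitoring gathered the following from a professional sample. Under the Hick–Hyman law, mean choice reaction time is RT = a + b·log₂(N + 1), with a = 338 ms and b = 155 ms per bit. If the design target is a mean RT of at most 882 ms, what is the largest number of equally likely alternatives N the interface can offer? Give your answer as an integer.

10

Set 338 + 155·log₂(N + 1) ≤ 882.
log₂(N + 1) ≤ (882 − 338) / 155 = 3.5097.
N + 1 ≤ 2^3.5097 = 11.3900.
N ≤ 10.3900, so the largest integer N is 10.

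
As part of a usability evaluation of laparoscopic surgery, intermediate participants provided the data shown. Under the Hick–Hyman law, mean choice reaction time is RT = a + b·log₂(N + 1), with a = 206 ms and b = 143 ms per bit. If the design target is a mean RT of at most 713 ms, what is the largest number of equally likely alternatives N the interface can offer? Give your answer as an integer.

10

Set 206 + 143·log₂(N + 1) ≤ 713.
log₂(N + 1) ≤ (713 − 206) / 143 = 3.5455.
N + 1 ≤ 2^3.5455 = 11.6762.
N ≤ 10.6762, so the largest integer N is 10.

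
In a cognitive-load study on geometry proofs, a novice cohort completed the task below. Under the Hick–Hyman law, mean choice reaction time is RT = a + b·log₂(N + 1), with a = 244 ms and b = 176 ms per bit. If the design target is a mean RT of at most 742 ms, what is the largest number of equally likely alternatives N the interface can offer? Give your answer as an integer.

Set 244 + 176·log₂(N + 1) ≤ 742.
log₂(N + 1) ≤ (742 − 244) / 176 = 2.8295.
N + 1 ≤ 2^2.8295 = 7.1083.
N ≤ 6.1083, so the largest integer N is 6.

6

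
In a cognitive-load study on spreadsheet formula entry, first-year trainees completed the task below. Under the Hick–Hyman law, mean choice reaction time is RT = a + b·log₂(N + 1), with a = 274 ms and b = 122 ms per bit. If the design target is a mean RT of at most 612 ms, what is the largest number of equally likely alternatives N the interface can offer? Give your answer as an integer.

Set 274 + 122·log₂(N + 1) ≤ 612.
log₂(N + 1) ≤ (612 − 274) / 122 = 2.7705.
N + 1 ≤ 2^2.7705 = 6.8234.
N ≤ 5.8234, so the largest integer N is 5.

5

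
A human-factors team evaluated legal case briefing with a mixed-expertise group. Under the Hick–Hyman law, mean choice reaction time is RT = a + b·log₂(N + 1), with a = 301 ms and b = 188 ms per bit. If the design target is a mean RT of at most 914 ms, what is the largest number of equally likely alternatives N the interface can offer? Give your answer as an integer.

8

Set 301 + 188·log₂(N + 1) ≤ 914.
log₂(N + 1) ≤ (914 − 301) / 188 = 3.2606.
N + 1 ≤ 2^3.2606 = 9.5838.
N ≤ 8.5838, so the largest integer N is 8.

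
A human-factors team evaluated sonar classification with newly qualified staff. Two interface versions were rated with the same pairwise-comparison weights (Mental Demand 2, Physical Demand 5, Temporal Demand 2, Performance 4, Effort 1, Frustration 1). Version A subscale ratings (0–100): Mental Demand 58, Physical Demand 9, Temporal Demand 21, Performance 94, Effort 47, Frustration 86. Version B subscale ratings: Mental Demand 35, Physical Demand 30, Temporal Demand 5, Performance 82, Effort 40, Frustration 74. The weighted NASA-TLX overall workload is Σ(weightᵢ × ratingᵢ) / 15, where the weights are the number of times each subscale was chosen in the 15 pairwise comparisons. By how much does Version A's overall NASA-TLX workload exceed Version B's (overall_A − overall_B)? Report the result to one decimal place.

Version A weighted sum = 2·58 + 5·9 + 2·21 + 4·94 + 1·47 + 1·86 = 116 + 45 + 42 + 376 + 47 + 86 = 712; overall_A = 712/15 = 47.4667.
Version B weighted sum = 2·35 + 5·30 + 2·5 + 4·82 + 1·40 + 1·74 = 70 + 150 + 10 + 328 + 40 + 74 = 672; overall_B = 672/15 = 44.8000.
Difference = 47.4667 − 44.8000 = 2.6667 ≈ 2.7.

2.7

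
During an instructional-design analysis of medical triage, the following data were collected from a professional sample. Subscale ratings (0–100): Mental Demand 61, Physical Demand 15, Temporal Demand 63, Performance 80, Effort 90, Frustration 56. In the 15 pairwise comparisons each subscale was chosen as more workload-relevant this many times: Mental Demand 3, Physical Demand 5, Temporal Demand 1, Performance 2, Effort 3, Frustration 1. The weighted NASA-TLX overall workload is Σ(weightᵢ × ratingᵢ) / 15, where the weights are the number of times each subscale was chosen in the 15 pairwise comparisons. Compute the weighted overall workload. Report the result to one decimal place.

The tallies are the weights (they sum to 15).
Weighted sum = 3·61 + 5·15 + 1·63 + 2·80 + 3·90 + 1·56
            = 183 + 75 + 63 + 160 + 270 + 56 = 807.
Overall workload = 807 / 15 = 53.8000 ≈ 53.8.

53.8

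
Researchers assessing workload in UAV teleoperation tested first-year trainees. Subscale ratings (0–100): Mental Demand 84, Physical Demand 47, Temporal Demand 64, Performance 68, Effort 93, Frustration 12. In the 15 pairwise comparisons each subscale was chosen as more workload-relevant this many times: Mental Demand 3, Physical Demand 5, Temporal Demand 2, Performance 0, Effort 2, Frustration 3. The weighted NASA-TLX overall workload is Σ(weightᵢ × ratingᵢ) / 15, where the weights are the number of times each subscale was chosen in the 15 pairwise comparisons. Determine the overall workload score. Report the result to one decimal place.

The tallies are the weights (they sum to 15).
Weighted sum = 3·84 + 5·47 + 2·64 + 0·68 + 2·93 + 3·12
            = 252 + 235 + 128 + 0 + 186 + 36 = 837.
Overall workload = 837 / 15 = 55.8000 ≈ 55.8.

55.8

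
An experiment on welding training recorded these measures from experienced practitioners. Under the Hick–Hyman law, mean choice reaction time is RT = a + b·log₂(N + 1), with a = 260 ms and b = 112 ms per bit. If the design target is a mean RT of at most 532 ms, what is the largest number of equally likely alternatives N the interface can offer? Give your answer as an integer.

4

Set 260 + 112·log₂(N + 1) ≤ 532.
log₂(N + 1) ≤ (532 − 260) / 112 = 2.4286.
N + 1 ≤ 2^2.4286 = 5.3837.
N ≤ 4.3837, so the largest integer N is 4.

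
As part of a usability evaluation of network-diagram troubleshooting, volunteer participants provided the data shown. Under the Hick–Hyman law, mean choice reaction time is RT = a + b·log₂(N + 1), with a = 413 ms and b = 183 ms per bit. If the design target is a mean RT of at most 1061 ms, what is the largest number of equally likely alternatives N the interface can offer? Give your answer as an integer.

Set 413 + 183·log₂(N + 1) ≤ 1061.
log₂(N + 1) ≤ (1061 − 413) / 183 = 3.5410.
N + 1 ≤ 2^3.5410 = 11.6398.
N ≤ 10.6398, so the largest integer N is 10.

10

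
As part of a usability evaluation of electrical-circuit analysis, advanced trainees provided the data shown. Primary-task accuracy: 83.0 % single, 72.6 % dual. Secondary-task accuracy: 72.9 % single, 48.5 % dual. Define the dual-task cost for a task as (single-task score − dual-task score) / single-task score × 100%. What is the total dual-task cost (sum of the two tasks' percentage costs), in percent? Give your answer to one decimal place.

Primary cost = (83.0 − 72.6) / 83.0 × 100% = 12.5301%.
Secondary cost = (72.9 − 48.5) / 72.9 × 100% = 33.4705%.
Total = 12.5301% + 33.4705% = 46.0006% ≈ 46.0%.

46.0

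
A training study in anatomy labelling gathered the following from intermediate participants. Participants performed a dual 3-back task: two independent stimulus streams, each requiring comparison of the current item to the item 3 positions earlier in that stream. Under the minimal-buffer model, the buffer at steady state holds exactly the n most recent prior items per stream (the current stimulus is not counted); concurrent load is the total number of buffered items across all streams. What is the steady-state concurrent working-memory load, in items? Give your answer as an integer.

6

Each stream's buffer holds its 3 most recent prior items.
Two independent streams: 2 × 3 = 6 buffered items at steady state.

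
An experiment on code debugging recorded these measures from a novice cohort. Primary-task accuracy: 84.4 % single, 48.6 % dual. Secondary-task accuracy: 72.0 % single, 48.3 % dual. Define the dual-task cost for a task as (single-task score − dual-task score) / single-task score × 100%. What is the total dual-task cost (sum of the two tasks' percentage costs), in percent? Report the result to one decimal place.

75.3

Primary cost = (84.4 − 48.6) / 84.4 × 100% = 42.4171%.
Secondary cost = (72.0 − 48.3) / 72.0 × 100% = 32.9167%.
Total = 42.4171% + 32.9167% = 75.3338% ≈ 75.3%.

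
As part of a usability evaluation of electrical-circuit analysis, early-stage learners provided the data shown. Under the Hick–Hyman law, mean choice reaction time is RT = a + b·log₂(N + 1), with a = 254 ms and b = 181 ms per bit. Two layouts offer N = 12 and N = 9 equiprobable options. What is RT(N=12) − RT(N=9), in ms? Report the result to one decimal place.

68.5

RT(12) = 254 + 181·log₂(13) = 254 + 181·3.7004 = 923.7724 ms.
RT(9) = 254 + 181·log₂(10) = 254 + 181·3.3219 = 855.2639 ms.
Difference = 923.7724 − 855.2639 = 68.5085 ≈ 68.5 ms.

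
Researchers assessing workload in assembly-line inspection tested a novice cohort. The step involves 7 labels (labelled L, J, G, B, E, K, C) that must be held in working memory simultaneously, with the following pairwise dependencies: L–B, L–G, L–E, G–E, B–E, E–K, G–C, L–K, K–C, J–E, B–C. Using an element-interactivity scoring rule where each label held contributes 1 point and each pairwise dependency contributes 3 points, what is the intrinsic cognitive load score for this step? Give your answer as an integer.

Count of labels held simultaneously: 7.
Count of pairwise dependencies listed: 11.
Element contribution: 7 × 1 = 7.
Interaction contribution: 11 × 3 = 33.
Intrinsic load = 7 + 33 = 40.

40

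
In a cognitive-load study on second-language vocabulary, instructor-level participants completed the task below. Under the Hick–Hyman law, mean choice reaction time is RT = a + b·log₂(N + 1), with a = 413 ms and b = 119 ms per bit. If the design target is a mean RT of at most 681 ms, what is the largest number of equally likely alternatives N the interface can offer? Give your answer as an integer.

Set 413 + 119·log₂(N + 1) ≤ 681.
log₂(N + 1) ≤ (681 − 413) / 119 = 2.2521.
N + 1 ≤ 2^2.2521 = 4.7638.
N ≤ 3.7638, so the largest integer N is 3.

3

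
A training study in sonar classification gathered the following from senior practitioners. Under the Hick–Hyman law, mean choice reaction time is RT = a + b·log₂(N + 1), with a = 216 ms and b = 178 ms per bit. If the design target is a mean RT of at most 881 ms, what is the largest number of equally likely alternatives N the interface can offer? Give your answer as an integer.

12

Set 216 + 178·log₂(N + 1) ≤ 881.
log₂(N + 1) ≤ (881 − 216) / 178 = 3.7360.
N + 1 ≤ 2^3.7360 = 13.3244.
N ≤ 12.3244, so the largest integer N is 12.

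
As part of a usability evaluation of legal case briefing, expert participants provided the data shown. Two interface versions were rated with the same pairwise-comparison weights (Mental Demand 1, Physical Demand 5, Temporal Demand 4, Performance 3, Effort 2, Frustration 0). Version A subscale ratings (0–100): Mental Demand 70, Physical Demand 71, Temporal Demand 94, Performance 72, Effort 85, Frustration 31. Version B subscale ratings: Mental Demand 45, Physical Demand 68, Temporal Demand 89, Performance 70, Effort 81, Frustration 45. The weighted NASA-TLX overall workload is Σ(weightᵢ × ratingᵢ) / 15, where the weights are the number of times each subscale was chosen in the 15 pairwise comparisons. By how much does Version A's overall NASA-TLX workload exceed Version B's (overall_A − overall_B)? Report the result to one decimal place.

4.9

Version A weighted sum = 1·70 + 5·71 + 4·94 + 3·72 + 2·85 + 0·31 = 70 + 355 + 376 + 216 + 170 + 0 = 1187; overall_A = 1187/15 = 79.1333.
Version B weighted sum = 1·45 + 5·68 + 4·89 + 3·70 + 2·81 + 0·45 = 45 + 340 + 356 + 210 + 162 + 0 = 1113; overall_B = 1113/15 = 74.2000.
Difference = 79.1333 − 74.2000 = 4.9333 ≈ 4.9.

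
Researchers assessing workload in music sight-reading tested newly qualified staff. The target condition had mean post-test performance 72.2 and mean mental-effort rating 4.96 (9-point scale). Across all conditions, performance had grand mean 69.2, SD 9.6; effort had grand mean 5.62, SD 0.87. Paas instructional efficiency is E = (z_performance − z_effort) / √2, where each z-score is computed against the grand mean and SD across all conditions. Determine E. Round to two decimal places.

z_performance = (72.2 − 69.2) / 9.6 = 3.0000 / 9.6 = 0.3125.
z_effort = (4.96 − 5.62) / 0.87 = -0.6600 / 0.87 = -0.7586.
z_P − z_E = 0.3125 − (-0.7586) = 1.0711.
E = 1.0711 / √2 = 1.0711 / 1.41421 = 0.7574 ≈ 0.76.

0.76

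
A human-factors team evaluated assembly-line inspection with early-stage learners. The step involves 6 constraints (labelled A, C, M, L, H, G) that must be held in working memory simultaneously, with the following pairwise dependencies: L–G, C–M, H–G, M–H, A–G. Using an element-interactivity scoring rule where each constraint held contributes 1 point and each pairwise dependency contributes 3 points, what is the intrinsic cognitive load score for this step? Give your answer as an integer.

Count of constraints held simultaneously: 6.
Count of pairwise dependencies listed: 5.
Element contribution: 6 × 1 = 6.
Interaction contribution: 5 × 3 = 15.
Intrinsic load = 6 + 15 = 21.

21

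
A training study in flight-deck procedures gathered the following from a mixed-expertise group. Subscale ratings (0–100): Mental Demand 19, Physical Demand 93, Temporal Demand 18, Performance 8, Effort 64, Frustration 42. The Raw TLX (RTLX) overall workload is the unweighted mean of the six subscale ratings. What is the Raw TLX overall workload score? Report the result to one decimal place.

Sum of ratings = 19 + 93 + 18 + 8 + 64 + 42 = 244.
RTLX = 244 / 6 = 40.6667 ≈ 40.7.

40.7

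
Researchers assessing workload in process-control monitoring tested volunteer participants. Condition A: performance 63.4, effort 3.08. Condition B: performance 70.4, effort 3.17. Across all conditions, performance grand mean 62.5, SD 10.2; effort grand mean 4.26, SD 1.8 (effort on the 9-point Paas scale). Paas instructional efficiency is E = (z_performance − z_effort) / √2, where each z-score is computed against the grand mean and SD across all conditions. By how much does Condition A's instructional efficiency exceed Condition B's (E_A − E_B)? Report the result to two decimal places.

-0.45

Condition A: z_P = (63.4 − 62.5)/10.2 = 0.0882; z_E = (3.08 − 4.26)/1.8 = -0.6556; E_A = (0.0882 − (-0.6556))/√2 = 0.5259.
Condition B: z_P = (70.4 − 62.5)/10.2 = 0.7745; z_E = (3.17 − 4.26)/1.8 = -0.6056; E_B = (0.7745 − (-0.6056))/√2 = 0.9759.
E_A − E_B = 0.5259 − 0.9759 = -0.4500 ≈ -0.45.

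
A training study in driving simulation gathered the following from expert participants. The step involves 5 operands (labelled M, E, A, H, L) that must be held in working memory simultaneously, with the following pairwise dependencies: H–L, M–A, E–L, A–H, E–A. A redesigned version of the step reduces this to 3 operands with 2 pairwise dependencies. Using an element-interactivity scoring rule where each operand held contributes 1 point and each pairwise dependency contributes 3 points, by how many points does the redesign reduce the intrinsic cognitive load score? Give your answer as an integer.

Original: 5 × 1 + 5 × 3 = 5 + 15 = 20.
Redesigned: 3 × 1 + 2 × 3 = 3 + 6 = 9.
Reduction = 20 − 9 = 11.

11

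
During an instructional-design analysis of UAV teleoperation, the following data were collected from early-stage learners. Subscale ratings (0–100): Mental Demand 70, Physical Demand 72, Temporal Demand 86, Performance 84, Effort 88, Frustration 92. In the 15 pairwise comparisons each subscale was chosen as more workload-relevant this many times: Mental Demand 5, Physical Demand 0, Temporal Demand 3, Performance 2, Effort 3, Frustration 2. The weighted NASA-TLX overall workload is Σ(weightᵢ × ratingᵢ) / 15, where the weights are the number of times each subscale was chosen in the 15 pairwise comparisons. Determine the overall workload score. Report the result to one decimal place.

81.6

The tallies are the weights (they sum to 15).
Weighted sum = 5·70 + 0·72 + 3·86 + 2·84 + 3·88 + 2·92
            = 350 + 0 + 258 + 168 + 264 + 184 = 1224.
Overall workload = 1224 / 15 = 81.6000 ≈ 81.6.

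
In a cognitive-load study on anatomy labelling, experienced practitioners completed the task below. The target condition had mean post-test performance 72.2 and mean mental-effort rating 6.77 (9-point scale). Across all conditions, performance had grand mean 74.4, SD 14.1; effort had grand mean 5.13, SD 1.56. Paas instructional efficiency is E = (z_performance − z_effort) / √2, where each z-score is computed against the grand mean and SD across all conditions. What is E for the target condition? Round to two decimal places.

-0.85

z_performance = (72.2 − 74.4) / 14.1 = -2.2000 / 14.1 = -0.1560.
z_effort = (6.77 − 5.13) / 1.56 = 1.6400 / 1.56 = 1.0513.
z_P − z_E = -0.1560 − 1.0513 = -1.2073.
E = -1.2073 / √2 = -1.2073 / 1.41421 = -0.8537 ≈ -0.85.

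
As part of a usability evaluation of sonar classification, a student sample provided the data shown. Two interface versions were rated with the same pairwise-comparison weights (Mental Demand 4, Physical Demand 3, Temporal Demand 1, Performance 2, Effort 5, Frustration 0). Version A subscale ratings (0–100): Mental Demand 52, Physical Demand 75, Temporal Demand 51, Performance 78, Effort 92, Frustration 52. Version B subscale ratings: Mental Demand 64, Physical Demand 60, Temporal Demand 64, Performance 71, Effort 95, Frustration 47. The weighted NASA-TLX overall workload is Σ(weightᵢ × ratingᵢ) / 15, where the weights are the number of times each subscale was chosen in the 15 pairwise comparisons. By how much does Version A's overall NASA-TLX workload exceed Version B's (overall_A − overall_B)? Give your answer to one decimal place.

Version A weighted sum = 4·52 + 3·75 + 1·51 + 2·78 + 5·92 + 0·52 = 208 + 225 + 51 + 156 + 460 + 0 = 1100; overall_A = 1100/15 = 73.3333.
Version B weighted sum = 4·64 + 3·60 + 1·64 + 2·71 + 5·95 + 0·47 = 256 + 180 + 64 + 142 + 475 + 0 = 1117; overall_B = 1117/15 = 74.4667.
Difference = 73.3333 − 74.4667 = -1.1334 ≈ -1.1.

-1.1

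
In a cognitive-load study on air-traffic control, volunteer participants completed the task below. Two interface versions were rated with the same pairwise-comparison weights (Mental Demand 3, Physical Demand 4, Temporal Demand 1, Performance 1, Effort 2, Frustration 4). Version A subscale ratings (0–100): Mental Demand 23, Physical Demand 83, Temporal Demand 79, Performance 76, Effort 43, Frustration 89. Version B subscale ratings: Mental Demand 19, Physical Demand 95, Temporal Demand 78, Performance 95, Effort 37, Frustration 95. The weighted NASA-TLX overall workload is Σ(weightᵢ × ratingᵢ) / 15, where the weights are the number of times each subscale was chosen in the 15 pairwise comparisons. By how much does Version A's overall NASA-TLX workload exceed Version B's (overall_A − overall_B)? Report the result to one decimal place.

-4.4

Version A weighted sum = 3·23 + 4·83 + 1·79 + 1·76 + 2·43 + 4·89 = 69 + 332 + 79 + 76 + 86 + 356 = 998; overall_A = 998/15 = 66.5333.
Version B weighted sum = 3·19 + 4·95 + 1·78 + 1·95 + 2·37 + 4·95 = 57 + 380 + 78 + 95 + 74 + 380 = 1064; overall_B = 1064/15 = 70.9333.
Difference = 66.5333 − 70.9333 = -4.4000 ≈ -4.4.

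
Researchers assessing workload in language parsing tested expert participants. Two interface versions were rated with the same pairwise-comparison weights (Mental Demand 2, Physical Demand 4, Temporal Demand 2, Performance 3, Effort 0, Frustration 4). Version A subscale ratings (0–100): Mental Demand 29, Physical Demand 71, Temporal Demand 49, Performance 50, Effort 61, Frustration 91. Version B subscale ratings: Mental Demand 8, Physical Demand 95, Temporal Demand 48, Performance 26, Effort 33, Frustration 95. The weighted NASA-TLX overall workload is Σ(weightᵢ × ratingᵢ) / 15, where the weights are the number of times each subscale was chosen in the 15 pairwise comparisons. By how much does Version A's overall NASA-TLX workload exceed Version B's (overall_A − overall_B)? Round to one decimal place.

0.3

Version A weighted sum = 2·29 + 4·71 + 2·49 + 3·50 + 0·61 + 4·91 = 58 + 284 + 98 + 150 + 0 + 364 = 954; overall_A = 954/15 = 63.6000.
Version B weighted sum = 2·8 + 4·95 + 2·48 + 3·26 + 0·33 + 4·95 = 16 + 380 + 96 + 78 + 0 + 380 = 950; overall_B = 950/15 = 63.3333.
Difference = 63.6000 − 63.3333 = 0.2667 ≈ 0.3.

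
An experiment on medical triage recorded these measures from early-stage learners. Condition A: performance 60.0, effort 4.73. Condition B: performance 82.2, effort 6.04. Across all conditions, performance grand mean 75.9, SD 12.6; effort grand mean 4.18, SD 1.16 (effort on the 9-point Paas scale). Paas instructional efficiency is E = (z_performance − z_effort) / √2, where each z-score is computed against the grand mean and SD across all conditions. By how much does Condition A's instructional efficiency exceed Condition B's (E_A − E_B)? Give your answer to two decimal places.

-0.45

Condition A: z_P = (60.0 − 75.9)/12.6 = -1.2619; z_E = (4.73 − 4.18)/1.16 = 0.4741; E_A = (-1.2619 − 0.4741)/√2 = -1.2275.
Condition B: z_P = (82.2 − 75.9)/12.6 = 0.5000; z_E = (6.04 − 4.18)/1.16 = 1.6034; E_B = (0.5000 − 1.6034)/√2 = -0.7802.
E_A − E_B = -1.2275 − (-0.7802) = -0.4473 ≈ -0.45.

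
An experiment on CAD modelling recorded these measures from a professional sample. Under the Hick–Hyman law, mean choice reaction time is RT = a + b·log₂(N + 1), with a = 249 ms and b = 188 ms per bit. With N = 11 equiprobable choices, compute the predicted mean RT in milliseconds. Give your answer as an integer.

923

log₂(11 + 1) = log₂(12) = 3.5850.
RT = 249 + 188 × 3.5850 = 249 + 673.9800 = 922.9800 ms.
≈ 923 ms.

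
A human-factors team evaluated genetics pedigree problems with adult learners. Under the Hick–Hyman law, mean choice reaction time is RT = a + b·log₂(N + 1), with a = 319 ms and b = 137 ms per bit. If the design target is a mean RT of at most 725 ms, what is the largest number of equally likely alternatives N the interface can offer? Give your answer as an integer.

6

Set 319 + 137·log₂(N + 1) ≤ 725.
log₂(N + 1) ≤ (725 − 319) / 137 = 2.9635.
N + 1 ≤ 2^2.9635 = 7.8001.
N ≤ 6.8001, so the largest integer N is 6.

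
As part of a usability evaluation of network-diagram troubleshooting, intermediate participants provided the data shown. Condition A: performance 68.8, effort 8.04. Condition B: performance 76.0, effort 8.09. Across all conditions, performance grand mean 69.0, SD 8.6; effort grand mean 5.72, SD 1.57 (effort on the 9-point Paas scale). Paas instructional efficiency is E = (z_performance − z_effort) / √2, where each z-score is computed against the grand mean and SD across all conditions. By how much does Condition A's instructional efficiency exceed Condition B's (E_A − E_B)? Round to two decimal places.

-0.57

Condition A: z_P = (68.8 − 69.0)/8.6 = -0.0233; z_E = (8.04 − 5.72)/1.57 = 1.4777; E_A = (-0.0233 − 1.4777)/√2 = -1.0614.
Condition B: z_P = (76.0 − 69.0)/8.6 = 0.8140; z_E = (8.09 − 5.72)/1.57 = 1.5096; E_B = (0.8140 − 1.5096)/√2 = -0.4919.
E_A − E_B = -1.0614 − (-0.4919) = -0.5695 ≈ -0.57.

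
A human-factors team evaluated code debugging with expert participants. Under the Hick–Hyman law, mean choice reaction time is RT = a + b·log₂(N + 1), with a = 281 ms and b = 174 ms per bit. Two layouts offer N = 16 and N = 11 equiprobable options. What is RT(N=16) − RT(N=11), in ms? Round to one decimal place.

RT(16) = 281 + 174·log₂(17) = 281 + 174·4.0875 = 992.2250 ms.
RT(11) = 281 + 174·log₂(12) = 281 + 174·3.5850 = 904.7900 ms.
Difference = 992.2250 − 904.7900 = 87.4350 ≈ 87.4 ms.

87.4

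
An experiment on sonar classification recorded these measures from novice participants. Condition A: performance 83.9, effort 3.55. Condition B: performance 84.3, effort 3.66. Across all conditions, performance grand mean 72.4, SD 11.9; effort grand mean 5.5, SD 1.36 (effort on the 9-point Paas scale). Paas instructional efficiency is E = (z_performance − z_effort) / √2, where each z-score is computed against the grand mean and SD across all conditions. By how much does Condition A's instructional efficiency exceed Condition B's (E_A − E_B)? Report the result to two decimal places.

0.03

Condition A: z_P = (83.9 − 72.4)/11.9 = 0.9664; z_E = (3.55 − 5.5)/1.36 = -1.4338; E_A = (0.9664 − (-1.4338))/√2 = 1.6972.
Condition B: z_P = (84.3 − 72.4)/11.9 = 1.0000; z_E = (3.66 − 5.5)/1.36 = -1.3529; E_B = (1.0000 − (-1.3529))/√2 = 1.6638.
E_A − E_B = 1.6972 − 1.6638 = 0.0334 ≈ 0.03.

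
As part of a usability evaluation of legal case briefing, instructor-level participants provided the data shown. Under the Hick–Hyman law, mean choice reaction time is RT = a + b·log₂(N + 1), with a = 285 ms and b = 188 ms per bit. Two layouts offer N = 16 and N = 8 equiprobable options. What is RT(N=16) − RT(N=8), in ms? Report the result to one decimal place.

172.5

RT(16) = 285 + 188·log₂(17) = 285 + 188·4.0875 = 1053.4500 ms.
RT(8) = 285 + 188·log₂(9) = 285 + 188·3.1699 = 880.9412 ms.
Difference = 1053.4500 − 880.9412 = 172.5088 ≈ 172.5 ms.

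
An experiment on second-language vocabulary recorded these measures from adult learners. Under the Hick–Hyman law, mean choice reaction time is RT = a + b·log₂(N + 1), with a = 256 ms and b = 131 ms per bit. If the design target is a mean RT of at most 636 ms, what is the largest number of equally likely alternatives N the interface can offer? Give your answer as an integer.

6

Set 256 + 131·log₂(N + 1) ≤ 636.
log₂(N + 1) ≤ (636 − 256) / 131 = 2.9008.
N + 1 ≤ 2^2.9008 = 7.4684.
N ≤ 6.4684, so the largest integer N is 6.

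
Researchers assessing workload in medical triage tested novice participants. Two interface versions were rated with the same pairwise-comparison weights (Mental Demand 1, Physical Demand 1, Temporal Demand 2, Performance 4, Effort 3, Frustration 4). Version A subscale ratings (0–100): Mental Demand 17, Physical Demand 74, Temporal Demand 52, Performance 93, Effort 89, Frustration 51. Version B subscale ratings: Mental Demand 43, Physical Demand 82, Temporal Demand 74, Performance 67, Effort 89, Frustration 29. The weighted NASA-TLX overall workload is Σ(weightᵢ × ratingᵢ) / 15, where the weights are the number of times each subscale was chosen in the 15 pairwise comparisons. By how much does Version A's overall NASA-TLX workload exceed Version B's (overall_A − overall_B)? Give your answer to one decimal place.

Version A weighted sum = 1·17 + 1·74 + 2·52 + 4·93 + 3·89 + 4·51 = 17 + 74 + 104 + 372 + 267 + 204 = 1038; overall_A = 1038/15 = 69.2000.
Version B weighted sum = 1·43 + 1·82 + 2·74 + 4·67 + 3·89 + 4·29 = 43 + 82 + 148 + 268 + 267 + 116 = 924; overall_B = 924/15 = 61.6000.
Difference = 69.2000 − 61.6000 = 7.6000 ≈ 7.6.

7.6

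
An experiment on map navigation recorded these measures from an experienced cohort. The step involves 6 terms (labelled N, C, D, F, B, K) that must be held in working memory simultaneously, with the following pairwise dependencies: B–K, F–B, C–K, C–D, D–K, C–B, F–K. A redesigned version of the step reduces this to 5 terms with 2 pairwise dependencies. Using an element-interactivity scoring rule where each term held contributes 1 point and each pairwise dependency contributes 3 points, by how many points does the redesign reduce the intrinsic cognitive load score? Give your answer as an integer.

16

Original: 6 × 1 + 7 × 3 = 6 + 21 = 27.
Redesigned: 5 × 1 + 2 × 3 = 5 + 6 = 11.
Reduction = 27 − 11 = 16.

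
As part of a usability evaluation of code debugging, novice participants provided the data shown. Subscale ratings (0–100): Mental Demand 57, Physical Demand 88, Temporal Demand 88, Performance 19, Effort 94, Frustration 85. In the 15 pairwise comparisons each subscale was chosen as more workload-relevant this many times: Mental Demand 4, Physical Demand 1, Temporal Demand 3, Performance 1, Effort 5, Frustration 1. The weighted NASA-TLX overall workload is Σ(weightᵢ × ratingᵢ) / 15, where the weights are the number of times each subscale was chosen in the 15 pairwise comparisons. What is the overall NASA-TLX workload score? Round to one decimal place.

The tallies are the weights (they sum to 15).
Weighted sum = 4·57 + 1·88 + 3·88 + 1·19 + 5·94 + 1·85
            = 228 + 88 + 264 + 19 + 470 + 85 = 1154.
Overall workload = 1154 / 15 = 76.9333 ≈ 76.9.

76.9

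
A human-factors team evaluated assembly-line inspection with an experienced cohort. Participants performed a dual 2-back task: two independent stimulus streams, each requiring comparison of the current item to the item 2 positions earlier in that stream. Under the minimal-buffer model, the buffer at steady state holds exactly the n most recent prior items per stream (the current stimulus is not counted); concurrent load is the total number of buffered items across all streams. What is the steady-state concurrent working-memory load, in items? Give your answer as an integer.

4

Each stream's buffer holds its 2 most recent prior items.
Two independent streams: 2 × 2 = 4 buffered items at steady state.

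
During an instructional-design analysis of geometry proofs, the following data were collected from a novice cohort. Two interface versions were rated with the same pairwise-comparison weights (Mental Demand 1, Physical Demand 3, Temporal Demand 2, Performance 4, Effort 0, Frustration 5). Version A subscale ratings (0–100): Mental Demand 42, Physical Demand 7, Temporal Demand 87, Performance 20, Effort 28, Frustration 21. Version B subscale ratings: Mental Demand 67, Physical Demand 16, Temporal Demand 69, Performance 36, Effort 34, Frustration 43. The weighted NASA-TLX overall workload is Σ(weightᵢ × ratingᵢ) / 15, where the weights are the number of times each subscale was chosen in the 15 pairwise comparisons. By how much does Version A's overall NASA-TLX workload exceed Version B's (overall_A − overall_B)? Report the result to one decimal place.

-12.7

Version A weighted sum = 1·42 + 3·7 + 2·87 + 4·20 + 0·28 + 5·21 = 42 + 21 + 174 + 80 + 0 + 105 = 422; overall_A = 422/15 = 28.1333.
Version B weighted sum = 1·67 + 3·16 + 2·69 + 4·36 + 0·34 + 5·43 = 67 + 48 + 138 + 144 + 0 + 215 = 612; overall_B = 612/15 = 40.8000.
Difference = 28.1333 − 40.8000 = -12.6667 ≈ -12.7.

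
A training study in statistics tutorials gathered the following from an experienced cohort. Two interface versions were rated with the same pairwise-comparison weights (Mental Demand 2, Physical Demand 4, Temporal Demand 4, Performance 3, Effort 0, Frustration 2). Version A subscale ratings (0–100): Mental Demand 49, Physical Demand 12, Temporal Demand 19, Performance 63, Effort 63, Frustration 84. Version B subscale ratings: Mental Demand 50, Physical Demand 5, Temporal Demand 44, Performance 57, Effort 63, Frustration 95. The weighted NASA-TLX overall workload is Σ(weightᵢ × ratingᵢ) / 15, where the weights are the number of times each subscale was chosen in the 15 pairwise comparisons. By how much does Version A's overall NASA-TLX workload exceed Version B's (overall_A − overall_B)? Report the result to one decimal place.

Version A weighted sum = 2·49 + 4·12 + 4·19 + 3·63 + 0·63 + 2·84 = 98 + 48 + 76 + 189 + 0 + 168 = 579; overall_A = 579/15 = 38.6000.
Version B weighted sum = 2·50 + 4·5 + 4·44 + 3·57 + 0·63 + 2·95 = 100 + 20 + 176 + 171 + 0 + 190 = 657; overall_B = 657/15 = 43.8000.
Difference = 38.6000 − 43.8000 = -5.2000 ≈ -5.2.

-5.2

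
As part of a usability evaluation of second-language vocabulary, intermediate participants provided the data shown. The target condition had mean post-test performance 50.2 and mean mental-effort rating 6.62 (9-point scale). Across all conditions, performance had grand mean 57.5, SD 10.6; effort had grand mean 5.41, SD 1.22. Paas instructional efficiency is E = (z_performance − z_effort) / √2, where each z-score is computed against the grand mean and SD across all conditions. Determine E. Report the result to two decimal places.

z_performance = (50.2 − 57.5) / 10.6 = -7.3000 / 10.6 = -0.6887.
z_effort = (6.62 − 5.41) / 1.22 = 1.2100 / 1.22 = 0.9918.
z_P − z_E = -0.6887 − 0.9918 = -1.6805.
E = -1.6805 / √2 = -1.6805 / 1.41421 = -1.1883 ≈ -1.19.

-1.19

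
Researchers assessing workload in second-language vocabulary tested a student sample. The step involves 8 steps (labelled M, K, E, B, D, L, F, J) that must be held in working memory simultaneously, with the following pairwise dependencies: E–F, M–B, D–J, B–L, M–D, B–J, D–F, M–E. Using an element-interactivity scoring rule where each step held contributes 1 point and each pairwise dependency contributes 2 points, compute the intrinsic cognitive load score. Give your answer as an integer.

24

Count of steps held simultaneously: 8.
Count of pairwise dependencies listed: 8.
Element contribution: 8 × 1 = 8.
Interaction contribution: 8 × 2 = 16.
Intrinsic load = 8 + 16 = 24.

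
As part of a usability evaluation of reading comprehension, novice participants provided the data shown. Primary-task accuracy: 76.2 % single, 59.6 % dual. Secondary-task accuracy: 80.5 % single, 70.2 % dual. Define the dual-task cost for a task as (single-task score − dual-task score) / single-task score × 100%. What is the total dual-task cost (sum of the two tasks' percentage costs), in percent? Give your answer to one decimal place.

Primary cost = (76.2 − 59.6) / 76.2 × 100% = 21.7848%.
Secondary cost = (80.5 − 70.2) / 80.5 × 100% = 12.7950%.
Total = 21.7848% + 12.7950% = 34.5798% ≈ 34.6%.

34.6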